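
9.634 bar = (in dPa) 9.634e+06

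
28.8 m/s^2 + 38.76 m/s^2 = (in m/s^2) 67.56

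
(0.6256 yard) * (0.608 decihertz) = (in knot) 0.06761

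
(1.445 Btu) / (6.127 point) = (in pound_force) 1.586e+05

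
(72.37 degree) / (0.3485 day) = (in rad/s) 4.195e-05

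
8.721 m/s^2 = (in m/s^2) 8.721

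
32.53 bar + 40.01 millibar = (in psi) 472.4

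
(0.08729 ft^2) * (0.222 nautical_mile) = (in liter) 3334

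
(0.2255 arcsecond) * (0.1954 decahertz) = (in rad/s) 2.136e-06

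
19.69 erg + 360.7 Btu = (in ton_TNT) 9.096e-05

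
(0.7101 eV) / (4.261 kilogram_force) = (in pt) 7.718e-18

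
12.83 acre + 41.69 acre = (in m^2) 2.206e+05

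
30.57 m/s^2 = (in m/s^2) 30.57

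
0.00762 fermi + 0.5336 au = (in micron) 7.983e+16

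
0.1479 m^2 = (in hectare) 1.479e-05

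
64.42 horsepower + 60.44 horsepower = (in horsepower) 124.9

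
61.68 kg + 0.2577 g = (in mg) 6.168e+07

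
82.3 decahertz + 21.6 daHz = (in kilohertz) 1.039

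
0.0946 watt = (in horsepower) 0.0001269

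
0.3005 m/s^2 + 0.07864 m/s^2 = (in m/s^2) 0.3791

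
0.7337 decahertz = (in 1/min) 440.2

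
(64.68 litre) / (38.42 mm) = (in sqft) 18.12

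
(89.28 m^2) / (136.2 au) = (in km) 4.382e-15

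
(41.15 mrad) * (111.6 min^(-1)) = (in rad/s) 0.07654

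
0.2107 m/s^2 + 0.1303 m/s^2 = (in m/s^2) 0.341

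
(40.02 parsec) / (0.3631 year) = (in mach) 3.167e+08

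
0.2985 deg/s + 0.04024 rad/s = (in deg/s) 2.604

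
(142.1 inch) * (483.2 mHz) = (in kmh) 6.279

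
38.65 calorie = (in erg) 1.617e+09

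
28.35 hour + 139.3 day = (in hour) 3372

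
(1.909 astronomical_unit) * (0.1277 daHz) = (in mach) 1.071e+09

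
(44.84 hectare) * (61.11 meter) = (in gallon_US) 7.239e+09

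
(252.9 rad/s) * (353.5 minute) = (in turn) 8.537e+05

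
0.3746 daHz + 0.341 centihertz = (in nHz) 3.749e+09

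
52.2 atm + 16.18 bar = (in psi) 1002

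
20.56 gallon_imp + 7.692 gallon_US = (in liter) 122.6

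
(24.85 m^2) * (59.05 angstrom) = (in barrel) 9.23e-07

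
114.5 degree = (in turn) 0.3181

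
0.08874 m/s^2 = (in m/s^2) 0.08874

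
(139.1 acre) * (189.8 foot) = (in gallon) 8.603e+09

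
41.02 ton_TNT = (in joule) 1.716e+11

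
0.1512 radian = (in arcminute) 519.8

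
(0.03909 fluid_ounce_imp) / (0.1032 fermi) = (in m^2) 1.076e+10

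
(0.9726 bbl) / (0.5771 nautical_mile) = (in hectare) 1.447e-08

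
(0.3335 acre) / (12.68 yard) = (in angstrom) 1.164e+12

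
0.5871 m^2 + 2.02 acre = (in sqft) 8.8e+04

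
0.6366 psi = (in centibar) 4.389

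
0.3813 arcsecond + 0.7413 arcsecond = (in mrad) 0.005443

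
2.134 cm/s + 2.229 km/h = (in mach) 0.001881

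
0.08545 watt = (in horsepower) 0.0001146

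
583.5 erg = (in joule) 5.835e-05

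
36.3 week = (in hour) 6098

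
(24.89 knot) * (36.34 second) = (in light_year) 4.918e-14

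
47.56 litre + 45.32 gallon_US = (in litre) 219.1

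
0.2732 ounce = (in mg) 7745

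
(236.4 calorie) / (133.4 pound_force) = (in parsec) 5.402e-17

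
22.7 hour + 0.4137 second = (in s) 8.172e+04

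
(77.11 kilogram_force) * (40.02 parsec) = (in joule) 9.338e+20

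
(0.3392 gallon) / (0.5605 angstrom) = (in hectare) 2291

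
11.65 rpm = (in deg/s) 69.9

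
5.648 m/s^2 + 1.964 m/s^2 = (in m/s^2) 7.612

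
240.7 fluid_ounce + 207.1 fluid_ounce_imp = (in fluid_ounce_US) 439.7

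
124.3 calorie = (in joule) 520.1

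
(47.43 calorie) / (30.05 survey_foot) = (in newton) 21.67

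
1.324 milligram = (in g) 0.001324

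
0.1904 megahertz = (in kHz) 190.4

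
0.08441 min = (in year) 1.606e-07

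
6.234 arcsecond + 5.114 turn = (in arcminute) 1.105e+05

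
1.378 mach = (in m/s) 469.2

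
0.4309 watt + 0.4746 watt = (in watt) 0.9055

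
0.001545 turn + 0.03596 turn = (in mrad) 235.7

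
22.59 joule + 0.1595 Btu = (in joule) 190.9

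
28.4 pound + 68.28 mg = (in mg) 1.288e+07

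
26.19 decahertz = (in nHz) 2.619e+11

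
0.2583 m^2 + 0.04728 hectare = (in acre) 0.1169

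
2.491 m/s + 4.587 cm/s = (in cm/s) 253.7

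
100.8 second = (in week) 0.0001667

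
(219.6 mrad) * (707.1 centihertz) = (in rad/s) 1.553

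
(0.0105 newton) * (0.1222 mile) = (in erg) 2.065e+07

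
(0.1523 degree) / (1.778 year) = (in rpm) 4.527e-10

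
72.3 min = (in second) 4338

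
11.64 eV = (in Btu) 1.768e-21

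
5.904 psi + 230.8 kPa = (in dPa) 2.715e+06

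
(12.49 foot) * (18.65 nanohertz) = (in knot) 1.38e-07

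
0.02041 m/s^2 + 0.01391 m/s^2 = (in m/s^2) 0.03432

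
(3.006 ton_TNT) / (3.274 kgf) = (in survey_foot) 1.285e+09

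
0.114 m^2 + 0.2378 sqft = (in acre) 3.363e-05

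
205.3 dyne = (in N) 0.002053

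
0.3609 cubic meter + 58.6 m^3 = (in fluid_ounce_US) 1.994e+06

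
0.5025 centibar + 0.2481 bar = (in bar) 0.2531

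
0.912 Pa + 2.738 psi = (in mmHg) 141.6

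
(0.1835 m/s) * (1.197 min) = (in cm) 1318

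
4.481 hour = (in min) 268.9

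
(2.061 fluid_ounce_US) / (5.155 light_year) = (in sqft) 1.345e-20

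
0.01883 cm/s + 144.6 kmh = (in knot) 78.08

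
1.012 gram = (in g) 1.012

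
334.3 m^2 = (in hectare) 0.03343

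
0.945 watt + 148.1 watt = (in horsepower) 0.1999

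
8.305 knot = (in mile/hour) 9.557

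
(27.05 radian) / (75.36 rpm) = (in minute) 0.05713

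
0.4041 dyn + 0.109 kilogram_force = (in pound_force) 0.2403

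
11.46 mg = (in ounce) 0.0004042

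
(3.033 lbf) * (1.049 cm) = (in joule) 0.1415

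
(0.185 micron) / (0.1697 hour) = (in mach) 8.893e-13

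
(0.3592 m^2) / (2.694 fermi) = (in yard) 1.458e+14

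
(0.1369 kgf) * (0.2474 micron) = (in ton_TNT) 7.938e-17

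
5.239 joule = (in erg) 5.239e+07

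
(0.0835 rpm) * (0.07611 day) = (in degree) 3295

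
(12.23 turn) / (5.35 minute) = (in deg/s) 13.72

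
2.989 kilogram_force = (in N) 29.31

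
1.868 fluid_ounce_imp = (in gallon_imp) 0.01168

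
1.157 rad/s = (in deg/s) 66.29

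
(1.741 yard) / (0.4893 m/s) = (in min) 0.05423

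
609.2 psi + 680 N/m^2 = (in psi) 609.3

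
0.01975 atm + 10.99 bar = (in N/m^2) 1.101e+06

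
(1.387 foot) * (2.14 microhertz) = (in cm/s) 9.047e-05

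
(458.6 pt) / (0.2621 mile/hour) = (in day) 1.598e-05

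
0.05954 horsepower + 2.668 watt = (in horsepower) 0.06312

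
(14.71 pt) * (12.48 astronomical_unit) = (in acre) 2.394e+06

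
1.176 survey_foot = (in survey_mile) 0.0002227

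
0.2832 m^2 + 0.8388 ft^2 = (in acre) 8.924e-05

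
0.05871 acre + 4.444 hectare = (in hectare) 4.468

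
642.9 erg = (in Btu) 6.094e-08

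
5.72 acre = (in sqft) 2.492e+05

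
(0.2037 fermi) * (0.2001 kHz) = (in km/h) 1.467e-13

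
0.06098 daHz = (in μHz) 6.098e+05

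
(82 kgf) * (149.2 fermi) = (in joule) 1.2e-10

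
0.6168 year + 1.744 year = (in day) 861.7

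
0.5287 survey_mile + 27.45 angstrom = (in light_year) 8.994e-14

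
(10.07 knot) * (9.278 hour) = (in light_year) 1.829e-11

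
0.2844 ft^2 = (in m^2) 0.02642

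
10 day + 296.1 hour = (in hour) 536.1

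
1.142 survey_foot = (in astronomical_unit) 2.327e-12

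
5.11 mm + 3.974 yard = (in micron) 3.639e+06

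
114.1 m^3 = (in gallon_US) 3.014e+04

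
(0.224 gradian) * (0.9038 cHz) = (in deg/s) 0.001822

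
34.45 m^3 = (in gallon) 9101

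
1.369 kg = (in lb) 3.018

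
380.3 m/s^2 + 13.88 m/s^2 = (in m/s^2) 394.2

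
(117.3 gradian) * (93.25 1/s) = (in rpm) 1641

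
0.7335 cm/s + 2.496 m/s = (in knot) 4.866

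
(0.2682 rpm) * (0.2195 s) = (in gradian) 0.3925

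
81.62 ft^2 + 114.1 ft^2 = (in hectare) 0.001818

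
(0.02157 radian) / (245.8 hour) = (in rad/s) 2.438e-08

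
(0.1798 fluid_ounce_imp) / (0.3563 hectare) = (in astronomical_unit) 9.584e-21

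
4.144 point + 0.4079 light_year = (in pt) 1.094e+19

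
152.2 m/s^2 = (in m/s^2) 152.2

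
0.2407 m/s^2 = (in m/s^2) 0.2407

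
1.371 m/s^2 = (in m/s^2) 1.371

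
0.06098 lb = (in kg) 0.02766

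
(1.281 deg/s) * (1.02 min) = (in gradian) 87.11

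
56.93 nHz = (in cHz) 5.693e-06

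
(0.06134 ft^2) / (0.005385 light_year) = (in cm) 1.119e-14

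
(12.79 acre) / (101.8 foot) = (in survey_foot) 5473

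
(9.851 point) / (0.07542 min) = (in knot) 0.001493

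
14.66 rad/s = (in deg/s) 840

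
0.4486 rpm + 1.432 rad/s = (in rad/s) 1.479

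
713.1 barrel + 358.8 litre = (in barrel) 715.4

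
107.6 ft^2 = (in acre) 0.00247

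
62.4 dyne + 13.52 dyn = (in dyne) 75.92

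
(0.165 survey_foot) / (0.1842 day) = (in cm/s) 0.000316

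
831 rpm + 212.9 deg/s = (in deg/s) 5199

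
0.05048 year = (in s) 1.592e+06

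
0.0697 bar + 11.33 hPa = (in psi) 1.175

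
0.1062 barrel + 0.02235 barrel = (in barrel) 0.1285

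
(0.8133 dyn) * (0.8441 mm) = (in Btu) 6.507e-12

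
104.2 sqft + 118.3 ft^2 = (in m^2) 20.67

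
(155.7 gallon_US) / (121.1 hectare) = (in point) 0.00138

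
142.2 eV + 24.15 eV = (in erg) 2.665e-10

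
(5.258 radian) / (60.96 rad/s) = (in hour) 2.396e-05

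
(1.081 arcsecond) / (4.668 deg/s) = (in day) 7.445e-10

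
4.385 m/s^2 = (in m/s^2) 4.385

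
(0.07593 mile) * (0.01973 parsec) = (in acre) 1.838e+13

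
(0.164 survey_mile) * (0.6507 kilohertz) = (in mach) 504.4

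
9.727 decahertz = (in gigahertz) 9.727e-08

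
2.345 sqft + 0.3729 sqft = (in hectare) 2.525e-05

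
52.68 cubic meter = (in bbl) 331.3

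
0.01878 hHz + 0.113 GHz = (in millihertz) 1.13e+11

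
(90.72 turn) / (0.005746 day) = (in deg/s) 65.78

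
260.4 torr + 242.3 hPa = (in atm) 0.5818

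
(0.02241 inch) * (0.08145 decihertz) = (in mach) 1.362e-08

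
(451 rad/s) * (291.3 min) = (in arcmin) 2.71e+10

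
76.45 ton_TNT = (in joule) 3.199e+11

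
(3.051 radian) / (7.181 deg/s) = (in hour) 0.006762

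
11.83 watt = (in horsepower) 0.01586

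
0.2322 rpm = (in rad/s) 0.02432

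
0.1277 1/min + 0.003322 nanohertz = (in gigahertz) 2.128e-12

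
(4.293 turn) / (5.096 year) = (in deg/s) 9.617e-06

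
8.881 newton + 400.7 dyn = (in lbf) 1.997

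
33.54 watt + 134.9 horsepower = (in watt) 1.006e+05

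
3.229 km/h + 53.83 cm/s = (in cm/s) 143.5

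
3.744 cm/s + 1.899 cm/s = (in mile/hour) 0.1262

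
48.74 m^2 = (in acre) 0.01204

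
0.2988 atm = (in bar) 0.3028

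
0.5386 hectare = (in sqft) 5.797e+04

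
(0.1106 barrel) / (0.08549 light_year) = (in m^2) 2.174e-17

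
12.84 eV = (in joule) 2.057e-18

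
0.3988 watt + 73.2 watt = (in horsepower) 0.0987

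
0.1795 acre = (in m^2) 726.4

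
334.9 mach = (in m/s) 1.14e+05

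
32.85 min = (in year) 6.25e-05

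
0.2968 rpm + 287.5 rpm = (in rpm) 287.8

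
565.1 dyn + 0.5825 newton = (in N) 0.5882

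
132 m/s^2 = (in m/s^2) 132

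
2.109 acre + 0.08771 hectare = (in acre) 2.326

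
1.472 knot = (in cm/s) 75.73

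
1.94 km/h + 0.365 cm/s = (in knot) 1.055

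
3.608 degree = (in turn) 0.01002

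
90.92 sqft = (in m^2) 8.447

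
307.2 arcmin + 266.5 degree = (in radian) 4.741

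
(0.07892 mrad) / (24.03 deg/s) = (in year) 5.967e-12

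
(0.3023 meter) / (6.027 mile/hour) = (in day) 1.299e-06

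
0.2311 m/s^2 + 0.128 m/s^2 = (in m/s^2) 0.3591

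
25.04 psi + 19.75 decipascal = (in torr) 1295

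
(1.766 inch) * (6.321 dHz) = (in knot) 0.05512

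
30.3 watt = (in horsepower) 0.04063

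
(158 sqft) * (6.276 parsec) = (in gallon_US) 7.509e+20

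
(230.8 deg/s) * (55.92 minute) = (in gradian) 8.604e+05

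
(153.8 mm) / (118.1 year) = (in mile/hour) 9.237e-11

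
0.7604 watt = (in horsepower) 0.00102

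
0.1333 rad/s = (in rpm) 1.273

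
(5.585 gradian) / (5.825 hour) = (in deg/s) 0.0002397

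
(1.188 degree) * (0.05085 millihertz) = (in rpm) 1.007e-05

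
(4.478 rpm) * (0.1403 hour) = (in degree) 1.357e+04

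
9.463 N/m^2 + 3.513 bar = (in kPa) 351.3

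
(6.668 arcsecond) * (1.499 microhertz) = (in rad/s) 4.846e-11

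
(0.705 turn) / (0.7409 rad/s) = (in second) 5.979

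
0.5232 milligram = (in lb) 1.153e-06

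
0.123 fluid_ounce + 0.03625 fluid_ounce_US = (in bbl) 2.962e-05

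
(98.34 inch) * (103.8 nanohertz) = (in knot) 5.04e-07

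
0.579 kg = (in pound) 1.276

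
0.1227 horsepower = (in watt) 91.5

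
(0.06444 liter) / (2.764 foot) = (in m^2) 7.649e-05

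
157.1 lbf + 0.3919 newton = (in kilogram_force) 71.3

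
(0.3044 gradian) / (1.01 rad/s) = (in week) 7.828e-09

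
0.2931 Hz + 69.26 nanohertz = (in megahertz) 2.931e-07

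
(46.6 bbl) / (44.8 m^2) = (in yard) 0.1809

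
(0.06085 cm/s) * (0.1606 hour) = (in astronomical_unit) 2.352e-12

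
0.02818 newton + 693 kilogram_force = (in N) 6796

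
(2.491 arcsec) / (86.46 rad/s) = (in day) 1.617e-12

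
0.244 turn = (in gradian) 97.6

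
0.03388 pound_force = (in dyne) 1.507e+04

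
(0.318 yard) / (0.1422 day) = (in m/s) 2.367e-05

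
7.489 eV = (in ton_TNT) 2.868e-28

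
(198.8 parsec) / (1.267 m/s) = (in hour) 1.345e+15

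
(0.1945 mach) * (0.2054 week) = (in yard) 8.997e+06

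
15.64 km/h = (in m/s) 4.344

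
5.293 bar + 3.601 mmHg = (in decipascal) 5.298e+06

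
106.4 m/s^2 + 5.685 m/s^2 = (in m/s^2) 112.1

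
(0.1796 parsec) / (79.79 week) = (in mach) 3.373e+05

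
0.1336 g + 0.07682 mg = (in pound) 0.0002947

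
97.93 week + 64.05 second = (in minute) 9.871e+05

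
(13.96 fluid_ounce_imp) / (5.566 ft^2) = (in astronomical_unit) 5.127e-15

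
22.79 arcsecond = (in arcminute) 0.3798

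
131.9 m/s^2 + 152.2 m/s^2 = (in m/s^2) 284.1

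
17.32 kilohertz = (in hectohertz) 173.2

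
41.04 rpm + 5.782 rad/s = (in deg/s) 577.5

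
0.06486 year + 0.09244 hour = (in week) 3.383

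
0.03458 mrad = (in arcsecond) 7.133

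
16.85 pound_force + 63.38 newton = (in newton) 138.3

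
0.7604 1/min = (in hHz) 0.0001267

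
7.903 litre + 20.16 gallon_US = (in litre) 84.22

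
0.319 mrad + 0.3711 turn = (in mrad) 2332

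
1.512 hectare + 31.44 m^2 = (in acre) 3.744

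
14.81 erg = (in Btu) 1.404e-09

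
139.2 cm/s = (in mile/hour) 3.114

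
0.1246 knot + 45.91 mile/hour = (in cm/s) 2059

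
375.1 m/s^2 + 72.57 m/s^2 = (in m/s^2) 447.7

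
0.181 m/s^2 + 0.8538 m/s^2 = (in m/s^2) 1.035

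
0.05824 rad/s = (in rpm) 0.5562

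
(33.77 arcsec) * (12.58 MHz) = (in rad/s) 2060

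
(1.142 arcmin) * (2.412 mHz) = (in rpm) 7.651e-06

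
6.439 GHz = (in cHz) 6.439e+11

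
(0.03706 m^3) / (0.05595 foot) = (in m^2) 2.173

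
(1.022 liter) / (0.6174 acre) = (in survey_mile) 2.542e-10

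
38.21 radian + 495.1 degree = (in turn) 7.457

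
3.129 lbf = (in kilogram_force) 1.419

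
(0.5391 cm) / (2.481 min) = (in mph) 8.101e-05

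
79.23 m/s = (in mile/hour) 177.2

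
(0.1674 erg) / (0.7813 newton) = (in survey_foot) 7.029e-08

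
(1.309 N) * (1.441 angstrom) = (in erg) 0.001886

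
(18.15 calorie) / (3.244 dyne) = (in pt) 6.636e+09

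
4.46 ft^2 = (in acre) 0.0001024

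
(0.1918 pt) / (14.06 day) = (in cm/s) 5.57e-09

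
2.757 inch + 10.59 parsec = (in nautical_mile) 1.764e+14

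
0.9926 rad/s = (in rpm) 9.479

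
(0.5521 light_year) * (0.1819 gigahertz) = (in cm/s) 9.501e+25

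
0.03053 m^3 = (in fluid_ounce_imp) 1075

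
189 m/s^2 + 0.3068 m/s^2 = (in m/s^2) 189.3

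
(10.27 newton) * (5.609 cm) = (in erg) 5.76e+06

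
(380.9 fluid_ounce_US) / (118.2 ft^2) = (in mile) 6.374e-07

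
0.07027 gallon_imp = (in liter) 0.3195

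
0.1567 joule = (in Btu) 0.0001485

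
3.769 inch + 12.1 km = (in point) 3.43e+07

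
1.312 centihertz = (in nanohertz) 1.312e+07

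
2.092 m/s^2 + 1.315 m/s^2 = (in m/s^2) 3.407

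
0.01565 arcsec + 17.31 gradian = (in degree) 15.58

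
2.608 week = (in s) 1.577e+06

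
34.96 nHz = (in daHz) 3.496e-09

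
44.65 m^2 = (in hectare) 0.004465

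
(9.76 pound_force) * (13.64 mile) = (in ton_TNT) 0.0002278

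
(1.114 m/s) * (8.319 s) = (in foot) 30.4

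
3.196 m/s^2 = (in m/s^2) 3.196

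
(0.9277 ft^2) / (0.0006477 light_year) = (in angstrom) 0.0001406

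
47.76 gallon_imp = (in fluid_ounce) 7342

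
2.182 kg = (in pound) 4.81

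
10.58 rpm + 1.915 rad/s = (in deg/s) 173.2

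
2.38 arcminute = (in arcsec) 142.8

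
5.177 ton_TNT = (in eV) 1.352e+29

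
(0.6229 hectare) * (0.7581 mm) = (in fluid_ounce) 1.597e+05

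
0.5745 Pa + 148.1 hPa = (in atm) 0.1462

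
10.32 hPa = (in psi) 0.1497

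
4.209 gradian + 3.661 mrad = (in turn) 0.01111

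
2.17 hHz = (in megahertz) 0.000217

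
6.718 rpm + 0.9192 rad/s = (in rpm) 15.5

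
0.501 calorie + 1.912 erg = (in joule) 2.096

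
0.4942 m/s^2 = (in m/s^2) 0.4942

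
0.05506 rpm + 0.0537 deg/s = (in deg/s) 0.3841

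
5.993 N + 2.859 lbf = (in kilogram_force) 1.908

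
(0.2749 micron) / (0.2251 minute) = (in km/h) 7.327e-08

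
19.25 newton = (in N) 19.25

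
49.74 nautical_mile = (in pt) 2.611e+08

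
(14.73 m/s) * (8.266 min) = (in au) 4.883e-08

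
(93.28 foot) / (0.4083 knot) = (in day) 0.001567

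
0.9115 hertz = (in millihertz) 911.5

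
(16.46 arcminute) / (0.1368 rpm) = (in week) 5.526e-07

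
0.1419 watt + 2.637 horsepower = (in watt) 1967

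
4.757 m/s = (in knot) 9.247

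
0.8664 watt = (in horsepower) 0.001162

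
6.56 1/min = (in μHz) 1.093e+05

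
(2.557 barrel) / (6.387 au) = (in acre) 1.051e-16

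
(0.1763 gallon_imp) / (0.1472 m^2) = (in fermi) 5.445e+12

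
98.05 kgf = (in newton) 961.5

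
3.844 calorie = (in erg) 1.608e+08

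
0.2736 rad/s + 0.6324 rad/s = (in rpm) 8.652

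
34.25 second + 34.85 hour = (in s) 1.255e+05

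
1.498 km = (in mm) 1.498e+06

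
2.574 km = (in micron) 2.574e+09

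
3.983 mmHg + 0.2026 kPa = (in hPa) 7.336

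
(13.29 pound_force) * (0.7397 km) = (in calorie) 1.045e+04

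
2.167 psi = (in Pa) 1.494e+04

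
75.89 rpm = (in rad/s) 7.947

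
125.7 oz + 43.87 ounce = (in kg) 4.807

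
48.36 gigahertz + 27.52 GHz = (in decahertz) 7.588e+09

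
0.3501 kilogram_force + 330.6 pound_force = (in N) 1474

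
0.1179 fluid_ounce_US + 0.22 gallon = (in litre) 0.8363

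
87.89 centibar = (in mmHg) 659.2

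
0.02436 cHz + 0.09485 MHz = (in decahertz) 9485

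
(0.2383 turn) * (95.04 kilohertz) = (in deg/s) 8.153e+06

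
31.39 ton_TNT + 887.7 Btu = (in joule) 1.313e+11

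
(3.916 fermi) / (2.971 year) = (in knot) 8.124e-23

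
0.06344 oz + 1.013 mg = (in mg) 1800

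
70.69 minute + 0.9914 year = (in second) 3.127e+07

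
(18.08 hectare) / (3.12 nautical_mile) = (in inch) 1232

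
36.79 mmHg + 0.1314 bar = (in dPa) 1.804e+05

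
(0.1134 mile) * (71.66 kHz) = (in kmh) 4.708e+07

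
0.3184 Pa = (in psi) 4.618e-05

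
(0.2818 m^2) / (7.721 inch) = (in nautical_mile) 0.0007759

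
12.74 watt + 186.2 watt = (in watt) 198.9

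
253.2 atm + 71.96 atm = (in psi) 4779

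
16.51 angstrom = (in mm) 1.651e-06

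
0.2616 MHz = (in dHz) 2.616e+06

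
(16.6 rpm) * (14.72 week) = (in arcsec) 3.192e+12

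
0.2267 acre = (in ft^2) 9875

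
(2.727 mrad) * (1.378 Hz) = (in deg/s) 0.2153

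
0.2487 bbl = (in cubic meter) 0.03954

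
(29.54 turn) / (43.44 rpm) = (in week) 6.746e-05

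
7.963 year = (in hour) 6.976e+04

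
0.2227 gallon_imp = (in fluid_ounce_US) 34.23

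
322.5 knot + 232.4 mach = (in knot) 1.541e+05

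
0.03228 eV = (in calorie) 1.236e-21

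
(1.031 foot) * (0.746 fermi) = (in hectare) 2.344e-20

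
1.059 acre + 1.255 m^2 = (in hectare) 0.4287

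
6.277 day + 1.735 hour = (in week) 0.907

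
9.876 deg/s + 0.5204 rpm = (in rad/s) 0.2269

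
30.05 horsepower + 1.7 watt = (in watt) 2.241e+04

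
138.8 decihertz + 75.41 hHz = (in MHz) 0.007555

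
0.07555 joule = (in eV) 4.715e+17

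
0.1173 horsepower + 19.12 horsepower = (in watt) 1.435e+04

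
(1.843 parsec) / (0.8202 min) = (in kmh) 4.16e+15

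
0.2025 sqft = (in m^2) 0.01881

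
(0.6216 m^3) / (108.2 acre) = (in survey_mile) 8.821e-10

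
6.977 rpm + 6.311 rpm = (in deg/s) 79.73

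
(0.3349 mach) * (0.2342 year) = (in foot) 2.763e+09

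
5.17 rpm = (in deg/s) 31.02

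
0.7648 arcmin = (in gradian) 0.01416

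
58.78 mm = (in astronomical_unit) 3.929e-13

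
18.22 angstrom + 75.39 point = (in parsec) 8.619e-19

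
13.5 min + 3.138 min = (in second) 998.3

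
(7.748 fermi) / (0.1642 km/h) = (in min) 2.831e-15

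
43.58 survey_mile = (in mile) 43.58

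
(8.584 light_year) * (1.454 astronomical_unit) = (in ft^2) 1.901e+29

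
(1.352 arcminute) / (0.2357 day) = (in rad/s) 1.931e-08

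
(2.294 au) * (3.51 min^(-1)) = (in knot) 3.902e+10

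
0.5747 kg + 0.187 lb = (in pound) 1.454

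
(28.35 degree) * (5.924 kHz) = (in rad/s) 2931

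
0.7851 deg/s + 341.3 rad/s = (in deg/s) 1.956e+04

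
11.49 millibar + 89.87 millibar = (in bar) 0.1014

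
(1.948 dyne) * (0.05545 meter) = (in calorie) 2.582e-07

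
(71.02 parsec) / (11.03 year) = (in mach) 1.85e+07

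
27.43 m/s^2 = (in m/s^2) 27.43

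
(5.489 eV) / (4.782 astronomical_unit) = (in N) 1.229e-30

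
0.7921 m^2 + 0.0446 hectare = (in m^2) 446.8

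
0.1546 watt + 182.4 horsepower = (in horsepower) 182.4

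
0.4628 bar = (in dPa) 4.628e+05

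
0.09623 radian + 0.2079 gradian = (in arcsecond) 2.052e+04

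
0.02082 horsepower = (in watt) 15.53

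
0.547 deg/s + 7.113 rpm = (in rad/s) 0.7544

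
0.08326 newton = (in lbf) 0.01872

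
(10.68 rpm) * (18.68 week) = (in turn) 2.011e+06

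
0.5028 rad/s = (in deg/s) 28.81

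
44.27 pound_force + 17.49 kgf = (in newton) 368.4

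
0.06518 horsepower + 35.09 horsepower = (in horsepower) 35.16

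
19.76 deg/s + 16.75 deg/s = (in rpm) 6.085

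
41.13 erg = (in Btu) 3.898e-09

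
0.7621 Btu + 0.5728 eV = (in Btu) 0.7621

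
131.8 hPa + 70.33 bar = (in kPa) 7046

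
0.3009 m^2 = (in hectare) 3.009e-05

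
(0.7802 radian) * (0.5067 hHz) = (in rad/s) 39.53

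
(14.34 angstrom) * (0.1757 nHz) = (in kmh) 9.07e-19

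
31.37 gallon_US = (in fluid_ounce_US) 4015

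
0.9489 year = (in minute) 4.987e+05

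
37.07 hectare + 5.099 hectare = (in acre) 104.2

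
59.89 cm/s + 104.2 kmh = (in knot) 57.43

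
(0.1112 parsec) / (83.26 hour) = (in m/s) 1.145e+10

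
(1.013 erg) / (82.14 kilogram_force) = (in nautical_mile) 6.79e-14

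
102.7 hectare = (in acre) 253.8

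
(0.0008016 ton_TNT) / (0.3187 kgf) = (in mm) 1.073e+09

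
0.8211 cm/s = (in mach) 2.411e-05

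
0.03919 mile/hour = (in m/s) 0.01752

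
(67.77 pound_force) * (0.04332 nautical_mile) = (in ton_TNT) 5.78e-06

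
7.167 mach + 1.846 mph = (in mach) 7.169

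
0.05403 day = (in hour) 1.297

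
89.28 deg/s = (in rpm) 14.88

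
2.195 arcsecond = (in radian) 1.064e-05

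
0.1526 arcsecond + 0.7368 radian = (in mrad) 736.8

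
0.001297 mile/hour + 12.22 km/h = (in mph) 7.594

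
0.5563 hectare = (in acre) 1.375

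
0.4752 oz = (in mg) 1.347e+04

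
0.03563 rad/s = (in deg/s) 2.041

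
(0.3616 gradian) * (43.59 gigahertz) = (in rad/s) 2.476e+08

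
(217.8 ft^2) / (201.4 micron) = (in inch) 3.955e+06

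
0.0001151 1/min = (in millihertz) 0.001918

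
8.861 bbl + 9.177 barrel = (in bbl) 18.04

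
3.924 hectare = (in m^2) 3.924e+04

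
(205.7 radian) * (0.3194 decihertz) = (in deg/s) 376.4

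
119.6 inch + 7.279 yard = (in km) 0.009694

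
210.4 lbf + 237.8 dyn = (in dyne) 9.359e+07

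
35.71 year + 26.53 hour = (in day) 1.304e+04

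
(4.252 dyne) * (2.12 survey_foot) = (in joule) 2.748e-05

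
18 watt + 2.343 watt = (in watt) 20.34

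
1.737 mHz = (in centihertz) 0.1737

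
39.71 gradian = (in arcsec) 1.287e+05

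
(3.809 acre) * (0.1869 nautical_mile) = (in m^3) 5.336e+06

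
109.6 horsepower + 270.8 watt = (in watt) 8.2e+04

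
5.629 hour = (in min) 337.7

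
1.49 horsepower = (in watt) 1111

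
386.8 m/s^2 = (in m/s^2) 386.8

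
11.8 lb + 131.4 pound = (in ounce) 2291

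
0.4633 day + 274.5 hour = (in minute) 1.714e+04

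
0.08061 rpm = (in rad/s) 0.008441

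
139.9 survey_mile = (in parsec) 7.297e-12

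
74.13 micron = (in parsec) 2.402e-21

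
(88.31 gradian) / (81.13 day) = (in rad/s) 1.979e-07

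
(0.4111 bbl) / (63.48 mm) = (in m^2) 1.03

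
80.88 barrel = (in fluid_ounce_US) 4.348e+05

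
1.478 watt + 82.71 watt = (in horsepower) 0.1129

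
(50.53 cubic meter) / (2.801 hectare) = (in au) 1.206e-14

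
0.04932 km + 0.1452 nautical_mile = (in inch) 1.253e+04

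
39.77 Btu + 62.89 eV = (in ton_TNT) 1.003e-05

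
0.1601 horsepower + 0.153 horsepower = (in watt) 233.5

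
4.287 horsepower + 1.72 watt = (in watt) 3199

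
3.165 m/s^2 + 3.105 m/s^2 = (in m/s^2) 6.27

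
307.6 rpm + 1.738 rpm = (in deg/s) 1856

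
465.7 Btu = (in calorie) 1.174e+05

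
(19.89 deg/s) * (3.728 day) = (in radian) 1.118e+05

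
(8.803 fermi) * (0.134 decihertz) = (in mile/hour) 2.639e-16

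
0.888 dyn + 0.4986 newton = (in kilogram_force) 0.05084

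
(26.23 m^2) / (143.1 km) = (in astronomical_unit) 1.225e-15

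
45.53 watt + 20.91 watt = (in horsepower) 0.0891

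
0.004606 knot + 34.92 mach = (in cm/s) 1.189e+06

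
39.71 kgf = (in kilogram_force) 39.71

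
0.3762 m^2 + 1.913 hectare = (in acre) 4.727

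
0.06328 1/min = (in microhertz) 1055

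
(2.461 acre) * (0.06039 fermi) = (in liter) 6.014e-10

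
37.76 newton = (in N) 37.76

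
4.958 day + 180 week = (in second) 1.093e+08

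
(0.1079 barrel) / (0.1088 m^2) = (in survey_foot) 0.5173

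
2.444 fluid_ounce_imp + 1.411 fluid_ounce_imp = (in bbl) 0.0006889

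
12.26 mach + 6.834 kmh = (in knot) 8118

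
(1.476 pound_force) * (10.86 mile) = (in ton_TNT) 2.743e-05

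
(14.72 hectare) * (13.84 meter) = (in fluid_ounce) 6.889e+10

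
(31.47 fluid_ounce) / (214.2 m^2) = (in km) 4.345e-09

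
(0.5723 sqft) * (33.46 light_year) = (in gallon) 4.446e+18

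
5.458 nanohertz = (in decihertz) 5.458e-08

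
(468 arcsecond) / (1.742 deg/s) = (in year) 2.366e-09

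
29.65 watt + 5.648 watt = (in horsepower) 0.04734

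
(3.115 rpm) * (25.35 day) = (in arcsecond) 1.474e+11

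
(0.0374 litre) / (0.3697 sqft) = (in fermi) 1.089e+12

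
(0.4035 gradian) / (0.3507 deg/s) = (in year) 3.284e-08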